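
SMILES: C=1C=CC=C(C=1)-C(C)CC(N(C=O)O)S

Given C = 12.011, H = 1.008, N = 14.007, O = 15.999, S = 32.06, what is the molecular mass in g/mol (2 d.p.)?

Molecular formula: C11H15NO2S.
M = 11×12.011 + 15×1.008 + 1×14.007 + 2×15.999 + 1×32.06 = 225.31 g/mol.

225.31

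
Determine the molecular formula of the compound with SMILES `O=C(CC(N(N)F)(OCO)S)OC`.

C5H11FN2O4S

Heavy atoms from the SMILES: 5 C, 1 F, 2 N, 4 O, 1 S.
Implicit hydrogens by atom environment:
  3 × O: no H
  2 × C: 2 H each → 4
  2 × C: no H
  1 × C: 3 H
  1 × F: no H
  1 × N: 2 H
  1 × N: no H
  1 × O: 1 H
  1 × S: 1 H
  Total hydrogens = 11.
Molecular formula: C5H11FN2O4S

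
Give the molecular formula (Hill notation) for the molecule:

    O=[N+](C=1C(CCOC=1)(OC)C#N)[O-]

C7H8N2O4

Heavy atoms from the SMILES: 7 C, 2 N, 4 O.
Implicit hydrogens by atom environment:
  3 × C: no H
  3 × O: no H
  2 × C: 2 H each → 4
  1 × C: 3 H
  1 × C: 1 H
  1 × N (charge +1): no H
  1 × N: no H
  1 × O (charge -1): no H
  Total hydrogens = 8.
Molecular formula: C7H8N2O4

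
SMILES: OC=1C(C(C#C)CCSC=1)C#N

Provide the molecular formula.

C9H9NOS

Heavy atoms from the SMILES: 9 C, 1 N, 1 O, 1 S.
Implicit hydrogens by atom environment:
  4 × C: 1 H each → 4
  3 × C: no H
  2 × C: 2 H each → 4
  1 × N: no H
  1 × O: 1 H
  1 × S: no H
  Total hydrogens = 9.
Molecular formula: C9H9NOS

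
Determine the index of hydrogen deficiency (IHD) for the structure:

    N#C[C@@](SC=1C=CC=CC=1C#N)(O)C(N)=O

9

Molecular formula from the SMILES: C10H7N3O2S.
DoU = (2C + 2 + N − H − X)/2 = (2·10 + 2 + 3 − 7 − 0)/2 = 18/2 = 9.
(Structurally: 1 ring(s) + 8 π bond(s) = 9.)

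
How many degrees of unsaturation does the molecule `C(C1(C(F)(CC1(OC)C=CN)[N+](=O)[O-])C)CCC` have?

3

Molecular formula from the SMILES: C12H21FN2O3.
DoU = (2C + 2 + N − H − X)/2 = (2·12 + 2 + 2 − 21 − 1)/2 = 6/2 = 3.
(Structurally: 1 ring(s) + 2 π bond(s) = 3.)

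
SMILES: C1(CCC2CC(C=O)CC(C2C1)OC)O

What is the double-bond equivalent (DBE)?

3

Molecular formula from the SMILES: C12H20O3.
DoU = (2C + 2 + N − H − X)/2 = (2·12 + 2 + 0 − 20 − 0)/2 = 6/2 = 3.
(Structurally: 2 ring(s) + 1 π bond(s) = 3.)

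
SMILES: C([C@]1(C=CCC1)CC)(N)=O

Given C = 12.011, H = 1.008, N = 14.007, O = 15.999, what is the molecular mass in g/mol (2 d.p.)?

Molecular formula: C8H13NO.
M = 8×12.011 + 13×1.008 + 1×14.007 + 1×15.999 = 139.20 g/mol.

139.20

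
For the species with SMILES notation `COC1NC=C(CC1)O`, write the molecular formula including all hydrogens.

Heavy atoms from the SMILES: 6 C, 1 N, 2 O.
Implicit hydrogens by atom environment:
  2 × C: 2 H each → 4
  2 × C: 1 H each → 2
  1 × C: 3 H
  1 × C: no H
  1 × N: 1 H
  1 × O: 1 H
  1 × O: no H
  Total hydrogens = 11.
Molecular formula: C6H11NO2

C6H11NO2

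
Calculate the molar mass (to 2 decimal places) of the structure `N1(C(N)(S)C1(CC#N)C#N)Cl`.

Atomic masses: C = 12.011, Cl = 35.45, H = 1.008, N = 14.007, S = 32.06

188.63

Molecular formula: C5H5ClN4S.
M = 5×12.011 + 1×35.45 + 5×1.008 + 4×14.007 + 1×32.06 = 188.63 g/mol.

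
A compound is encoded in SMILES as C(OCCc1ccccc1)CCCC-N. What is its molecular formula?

C13H21NO

Heavy atoms from the SMILES: 13 C, 1 N, 1 O.
Implicit hydrogens by atom environment:
  7 × C: 2 H each → 14
  5 × C (aromatic): 1 H each → 5
  1 × C (aromatic): no H
  1 × N: 2 H
  1 × O: no H
  Total hydrogens = 21.
Molecular formula: C13H21NO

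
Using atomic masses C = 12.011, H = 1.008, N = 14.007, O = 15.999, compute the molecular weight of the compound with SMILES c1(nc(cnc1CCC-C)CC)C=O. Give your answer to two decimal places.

192.26

Molecular formula: C11H16N2O.
M = 11×12.011 + 16×1.008 + 2×14.007 + 1×15.999 = 192.26 g/mol.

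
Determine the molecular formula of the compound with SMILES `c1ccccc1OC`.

Heavy atoms from the SMILES: 7 C, 1 O.
Implicit hydrogens by atom environment:
  5 × C (aromatic): 1 H each → 5
  1 × C: 3 H
  1 × C (aromatic): no H
  1 × O: no H
  Total hydrogens = 8.
Molecular formula: C7H8O

C7H8O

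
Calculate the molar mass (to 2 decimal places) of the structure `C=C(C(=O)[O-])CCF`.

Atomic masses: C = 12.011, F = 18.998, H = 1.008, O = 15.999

117.10

Molecular formula: C5H6FO2-.
M = 5×12.011 + 1×18.998 + 6×1.008 + 2×15.999 = 117.10 g/mol.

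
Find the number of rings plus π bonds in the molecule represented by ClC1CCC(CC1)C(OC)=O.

Molecular formula from the SMILES: C8H13ClO2.
DoU = (2C + 2 + N − H − X)/2 = (2·8 + 2 + 0 − 13 − 1)/2 = 4/2 = 2.
(Structurally: 1 ring(s) + 1 π bond(s) = 2.)

2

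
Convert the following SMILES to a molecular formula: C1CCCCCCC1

Heavy atoms from the SMILES: 8 C.
Implicit hydrogens by atom environment:
  8 × C: 2 H each → 16
  Total hydrogens = 16.
Molecular formula: C8H16

C8H16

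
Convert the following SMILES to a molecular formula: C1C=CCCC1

C6H10

Heavy atoms from the SMILES: 6 C.
Implicit hydrogens by atom environment:
  4 × C: 2 H each → 8
  2 × C: 1 H each → 2
  Total hydrogens = 10.
Molecular formula: C6H10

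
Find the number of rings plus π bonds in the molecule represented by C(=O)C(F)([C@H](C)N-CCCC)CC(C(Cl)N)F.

Molecular formula from the SMILES: C11H21ClF2N2O.
DoU = (2C + 2 + N − H − X)/2 = (2·11 + 2 + 2 − 21 − 3)/2 = 2/2 = 1.
(Structurally: 0 ring(s) + 1 π bond(s) = 1.)

1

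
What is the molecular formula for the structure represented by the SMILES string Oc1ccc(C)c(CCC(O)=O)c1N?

C10H13NO3

Heavy atoms from the SMILES: 10 C, 1 N, 3 O.
Implicit hydrogens by atom environment:
  4 × C (aromatic): no H
  2 × C: 2 H each → 4
  2 × C (aromatic): 1 H each → 2
  2 × O: 1 H each → 2
  1 × C: 3 H
  1 × C: no H
  1 × N: 2 H
  1 × O: no H
  Total hydrogens = 13.
Molecular formula: C10H13NO3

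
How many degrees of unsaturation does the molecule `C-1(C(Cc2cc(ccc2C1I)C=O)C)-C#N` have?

8

Molecular formula from the SMILES: C13H12INO.
DoU = (2C + 2 + N − H − X)/2 = (2·13 + 2 + 1 − 12 − 1)/2 = 16/2 = 8.
(Structurally: 2 ring(s) + 6 π bond(s) = 8.)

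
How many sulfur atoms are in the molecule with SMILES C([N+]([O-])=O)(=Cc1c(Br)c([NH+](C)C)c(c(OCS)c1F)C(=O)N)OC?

The symbol for sulfur appears 1 time in the SMILES.

1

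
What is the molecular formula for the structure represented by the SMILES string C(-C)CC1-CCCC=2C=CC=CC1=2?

C13H18

Heavy atoms from the SMILES: 13 C.
Implicit hydrogens by atom environment:
  5 × C: 2 H each → 10
  4 × C (aromatic): 1 H each → 4
  2 × C (aromatic): no H
  1 × C: 3 H
  1 × C: 1 H
  Total hydrogens = 18.
Molecular formula: C13H18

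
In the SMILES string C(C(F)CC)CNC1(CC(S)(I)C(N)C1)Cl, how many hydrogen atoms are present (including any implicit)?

Hydrogens are implicit in SMILES; fill each atom to its normal valence:
  5 × C: 2 H each → 10
  2 × C: 1 H each → 2
  2 × C: no H
  1 × C: 3 H
  1 × Cl: no H
  1 × F: no H
  1 × I: no H
  1 × N: 2 H
  1 × N: 1 H
  1 × S: 1 H
  Total hydrogens = 19.

19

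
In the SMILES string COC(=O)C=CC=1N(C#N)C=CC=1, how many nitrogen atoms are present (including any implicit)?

The symbol for nitrogen appears 2 times in the SMILES.

2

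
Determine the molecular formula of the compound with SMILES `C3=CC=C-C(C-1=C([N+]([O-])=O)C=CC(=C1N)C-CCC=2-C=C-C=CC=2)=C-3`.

Heavy atoms from the SMILES: 21 C, 2 N, 2 O.
Implicit hydrogens by atom environment:
  12 × C (aromatic): 1 H each → 12
  6 × C (aromatic): no H
  3 × C: 2 H each → 6
  1 × N: 2 H
  1 × N (charge +1): no H
  1 × O: no H
  1 × O (charge -1): no H
  Total hydrogens = 20.
Molecular formula: C21H20N2O2

C21H20N2O2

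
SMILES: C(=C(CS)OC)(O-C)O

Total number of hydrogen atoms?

10

Hydrogens are implicit in SMILES; fill each atom to its normal valence:
  2 × C: 3 H each → 6
  2 × C: no H
  2 × O: no H
  1 × C: 2 H
  1 × O: 1 H
  1 × S: 1 H
  Total hydrogens = 10.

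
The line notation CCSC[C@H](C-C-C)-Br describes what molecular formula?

Heavy atoms from the SMILES: 1 Br, 7 C, 1 S.
Implicit hydrogens by atom environment:
  4 × C: 2 H each → 8
  2 × C: 3 H each → 6
  1 × Br: no H
  1 × C: 1 H
  1 × S: no H
  Total hydrogens = 15.
Molecular formula: C7H15BrS

C7H15BrS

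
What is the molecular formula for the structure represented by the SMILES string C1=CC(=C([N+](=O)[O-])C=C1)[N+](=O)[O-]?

Heavy atoms from the SMILES: 6 C, 2 N, 4 O.
Implicit hydrogens by atom environment:
  4 × C (aromatic): 1 H each → 4
  2 × C (aromatic): no H
  2 × N (charge +1): no H
  2 × O: no H
  2 × O (charge -1): no H
  Total hydrogens = 4.
Molecular formula: C6H4N2O4

C6H4N2O4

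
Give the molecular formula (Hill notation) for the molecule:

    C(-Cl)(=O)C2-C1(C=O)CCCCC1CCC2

C12H17ClO2

Heavy atoms from the SMILES: 12 C, 1 Cl, 2 O.
Implicit hydrogens by atom environment:
  7 × C: 2 H each → 14
  3 × C: 1 H each → 3
  2 × C: no H
  2 × O: no H
  1 × Cl: no H
  Total hydrogens = 17.
Molecular formula: C12H17ClO2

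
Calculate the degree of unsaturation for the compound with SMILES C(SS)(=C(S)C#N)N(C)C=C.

4

Molecular formula from the SMILES: C6H8N2S3.
DoU = (2C + 2 + N − H − X)/2 = (2·6 + 2 + 2 − 8 − 0)/2 = 8/2 = 4.
(Structurally: 0 ring(s) + 4 π bond(s) = 4.)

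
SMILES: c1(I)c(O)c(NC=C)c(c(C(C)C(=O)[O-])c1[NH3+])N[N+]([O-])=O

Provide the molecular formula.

Heavy atoms from the SMILES: 11 C, 1 I, 4 N, 5 O.
Implicit hydrogens by atom environment:
  6 × C (aromatic): no H
  2 × C: 1 H each → 2
  2 × N: 1 H each → 2
  2 × O: no H
  2 × O (charge -1): no H
  1 × C: 3 H
  1 × C: 2 H
  1 × C: no H
  1 × I: no H
  1 × N (charge +1): 3 H
  1 × N (charge +1): no H
  1 × O: 1 H
  Total hydrogens = 13.
Molecular formula: C11H13IN4O5

C11H13IN4O5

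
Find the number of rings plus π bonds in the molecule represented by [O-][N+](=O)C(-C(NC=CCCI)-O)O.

2

Molecular formula from the SMILES: C6H11IN2O4.
DoU = (2C + 2 + N − H − X)/2 = (2·6 + 2 + 2 − 11 − 1)/2 = 4/2 = 2.
(Structurally: 0 ring(s) + 2 π bond(s) = 2.)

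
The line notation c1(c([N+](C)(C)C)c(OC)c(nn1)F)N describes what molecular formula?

C8H14FN4O+

Heavy atoms from the SMILES: 8 C, 1 F, 4 N, 1 O.
Implicit hydrogens by atom environment:
  4 × C: 3 H each → 12
  4 × C (aromatic): no H
  2 × N (aromatic): no H
  1 × F: no H
  1 × N: 2 H
  1 × N (charge +1): no H
  1 × O: no H
  Total hydrogens = 14.
Net charge +1.
Molecular formula: C8H14FN4O+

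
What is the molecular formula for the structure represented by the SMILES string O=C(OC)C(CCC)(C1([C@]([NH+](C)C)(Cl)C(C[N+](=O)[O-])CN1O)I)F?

C13H23ClFIN3O5+

Heavy atoms from the SMILES: 13 C, 1 Cl, 1 F, 1 I, 3 N, 5 O.
Implicit hydrogens by atom environment:
  4 × C: 3 H each → 12
  4 × C: 2 H each → 8
  4 × C: no H
  3 × O: no H
  1 × C: 1 H
  1 × Cl: no H
  1 × F: no H
  1 × I: no H
  1 × N (charge +1): 1 H
  1 × N: no H
  1 × N (charge +1): no H
  1 × O: 1 H
  1 × O (charge -1): no H
  Total hydrogens = 23.
Net charge +1.
Molecular formula: C13H23ClFIN3O5+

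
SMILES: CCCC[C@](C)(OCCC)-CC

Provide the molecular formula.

Heavy atoms from the SMILES: 11 C, 1 O.
Implicit hydrogens by atom environment:
  6 × C: 2 H each → 12
  4 × C: 3 H each → 12
  1 × C: no H
  1 × O: no H
  Total hydrogens = 24.
Molecular formula: C11H24O

C11H24O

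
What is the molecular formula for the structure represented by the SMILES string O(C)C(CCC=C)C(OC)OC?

Heavy atoms from the SMILES: 9 C, 3 O.
Implicit hydrogens by atom environment:
  3 × C: 3 H each → 9
  3 × C: 2 H each → 6
  3 × C: 1 H each → 3
  3 × O: no H
  Total hydrogens = 18.
Molecular formula: C9H18O3

C9H18O3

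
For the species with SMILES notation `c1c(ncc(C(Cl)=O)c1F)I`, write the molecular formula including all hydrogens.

C6H2ClFINO

Heavy atoms from the SMILES: 6 C, 1 Cl, 1 F, 1 I, 1 N, 1 O.
Implicit hydrogens by atom environment:
  3 × C (aromatic): no H
  2 × C (aromatic): 1 H each → 2
  1 × C: no H
  1 × Cl: no H
  1 × F: no H
  1 × I: no H
  1 × N (aromatic): no H
  1 × O: no H
  Total hydrogens = 2.
Molecular formula: C6H2ClFINO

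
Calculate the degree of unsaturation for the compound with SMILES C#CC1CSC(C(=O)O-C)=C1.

Molecular formula from the SMILES: C8H8O2S.
DoU = (2C + 2 + N − H − X)/2 = (2·8 + 2 + 0 − 8 − 0)/2 = 10/2 = 5.
(Structurally: 1 ring(s) + 4 π bond(s) = 5.)

5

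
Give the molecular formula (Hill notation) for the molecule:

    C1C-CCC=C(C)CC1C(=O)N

C10H17NO

Heavy atoms from the SMILES: 10 C, 1 N, 1 O.
Implicit hydrogens by atom environment:
  5 × C: 2 H each → 10
  2 × C: 1 H each → 2
  2 × C: no H
  1 × C: 3 H
  1 × N: 2 H
  1 × O: no H
  Total hydrogens = 17.
Molecular formula: C10H17NO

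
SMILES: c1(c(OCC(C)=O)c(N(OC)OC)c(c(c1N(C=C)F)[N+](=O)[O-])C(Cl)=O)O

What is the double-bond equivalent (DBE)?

Molecular formula from the SMILES: C14H15ClFN3O8.
DoU = (2C + 2 + N − H − X)/2 = (2·14 + 2 + 3 − 15 − 2)/2 = 16/2 = 8.
(Structurally: 1 ring(s) + 7 π bond(s) = 8.)

8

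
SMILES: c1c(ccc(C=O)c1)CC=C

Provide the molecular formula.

C10H10O

Heavy atoms from the SMILES: 10 C, 1 O.
Implicit hydrogens by atom environment:
  4 × C (aromatic): 1 H each → 4
  2 × C: 2 H each → 4
  2 × C: 1 H each → 2
  2 × C (aromatic): no H
  1 × O: no H
  Total hydrogens = 10.
Molecular formula: C10H10O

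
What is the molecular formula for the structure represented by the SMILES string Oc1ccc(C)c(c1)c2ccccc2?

Heavy atoms from the SMILES: 13 C, 1 O.
Implicit hydrogens by atom environment:
  8 × C (aromatic): 1 H each → 8
  4 × C (aromatic): no H
  1 × C: 3 H
  1 × O: 1 H
  Total hydrogens = 12.
Molecular formula: C13H12O

C13H12O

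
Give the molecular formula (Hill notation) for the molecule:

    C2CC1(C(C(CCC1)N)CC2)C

C11H21N

Heavy atoms from the SMILES: 11 C, 1 N.
Implicit hydrogens by atom environment:
  7 × C: 2 H each → 14
  2 × C: 1 H each → 2
  1 × C: 3 H
  1 × C: no H
  1 × N: 2 H
  Total hydrogens = 21.
Molecular formula: C11H21N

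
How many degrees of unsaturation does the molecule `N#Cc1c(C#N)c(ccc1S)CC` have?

8

Molecular formula from the SMILES: C10H8N2S.
DoU = (2C + 2 + N − H − X)/2 = (2·10 + 2 + 2 − 8 − 0)/2 = 16/2 = 8.
(Structurally: 1 ring(s) + 7 π bond(s) = 8.)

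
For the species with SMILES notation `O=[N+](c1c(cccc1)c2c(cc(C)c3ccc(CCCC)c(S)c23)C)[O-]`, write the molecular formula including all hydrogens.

Heavy atoms from the SMILES: 22 C, 1 N, 2 O, 1 S.
Implicit hydrogens by atom environment:
  9 × C (aromatic): no H
  7 × C (aromatic): 1 H each → 7
  3 × C: 3 H each → 9
  3 × C: 2 H each → 6
  1 × N (charge +1): no H
  1 × O: no H
  1 × O (charge -1): no H
  1 × S: 1 H
  Total hydrogens = 23.
Molecular formula: C22H23NO2S

C22H23NO2S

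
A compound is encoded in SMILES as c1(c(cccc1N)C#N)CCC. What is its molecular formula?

Heavy atoms from the SMILES: 10 C, 2 N.
Implicit hydrogens by atom environment:
  3 × C (aromatic): 1 H each → 3
  3 × C (aromatic): no H
  2 × C: 2 H each → 4
  1 × C: 3 H
  1 × C: no H
  1 × N: 2 H
  1 × N: no H
  Total hydrogens = 12.
Molecular formula: C10H12N2

C10H12N2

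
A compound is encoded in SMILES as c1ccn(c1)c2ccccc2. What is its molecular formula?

C10H9N

Heavy atoms from the SMILES: 10 C, 1 N.
Implicit hydrogens by atom environment:
  9 × C (aromatic): 1 H each → 9
  1 × C (aromatic): no H
  1 × N (aromatic): no H
  Total hydrogens = 9.
Molecular formula: C10H9N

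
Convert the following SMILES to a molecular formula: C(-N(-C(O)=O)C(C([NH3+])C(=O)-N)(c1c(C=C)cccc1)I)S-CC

C15H21IN3O3S+

Heavy atoms from the SMILES: 15 C, 1 I, 3 N, 3 O, 1 S.
Implicit hydrogens by atom environment:
  4 × C (aromatic): 1 H each → 4
  3 × C: 2 H each → 6
  3 × C: no H
  2 × C: 1 H each → 2
  2 × C (aromatic): no H
  2 × O: no H
  1 × C: 3 H
  1 × I: no H
  1 × N (charge +1): 3 H
  1 × N: 2 H
  1 × N: no H
  1 × O: 1 H
  1 × S: no H
  Total hydrogens = 21.
Net charge +1.
Molecular formula: C15H21IN3O3S+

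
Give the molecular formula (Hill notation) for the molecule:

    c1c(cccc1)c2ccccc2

Heavy atoms from the SMILES: 12 C.
Implicit hydrogens by atom environment:
  10 × C (aromatic): 1 H each → 10
  2 × C (aromatic): no H
  Total hydrogens = 10.
Molecular formula: C12H10

C12H10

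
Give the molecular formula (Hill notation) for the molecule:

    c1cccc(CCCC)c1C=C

C12H16

Heavy atoms from the SMILES: 12 C.
Implicit hydrogens by atom environment:
  4 × C: 2 H each → 8
  4 × C (aromatic): 1 H each → 4
  2 × C (aromatic): no H
  1 × C: 3 H
  1 × C: 1 H
  Total hydrogens = 16.
Molecular formula: C12H16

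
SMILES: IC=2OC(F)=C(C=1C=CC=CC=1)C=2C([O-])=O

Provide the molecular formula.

C11H5FIO3-

Heavy atoms from the SMILES: 11 C, 1 F, 1 I, 3 O.
Implicit hydrogens by atom environment:
  5 × C (aromatic): 1 H each → 5
  5 × C (aromatic): no H
  1 × C: no H
  1 × F: no H
  1 × I: no H
  1 × O (aromatic): no H
  1 × O: no H
  1 × O (charge -1): no H
  Total hydrogens = 5.
Net charge -1.
Molecular formula: C11H5FIO3-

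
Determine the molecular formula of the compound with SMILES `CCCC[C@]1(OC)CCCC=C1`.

C11H20O

Heavy atoms from the SMILES: 11 C, 1 O.
Implicit hydrogens by atom environment:
  6 × C: 2 H each → 12
  2 × C: 3 H each → 6
  2 × C: 1 H each → 2
  1 × C: no H
  1 × O: no H
  Total hydrogens = 20.
Molecular formula: C11H20O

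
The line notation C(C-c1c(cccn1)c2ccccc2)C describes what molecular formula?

C14H15N

Heavy atoms from the SMILES: 14 C, 1 N.
Implicit hydrogens by atom environment:
  8 × C (aromatic): 1 H each → 8
  3 × C (aromatic): no H
  2 × C: 2 H each → 4
  1 × C: 3 H
  1 × N (aromatic): no H
  Total hydrogens = 15.
Molecular formula: C14H15N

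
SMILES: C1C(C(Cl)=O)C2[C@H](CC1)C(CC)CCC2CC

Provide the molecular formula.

C15H25ClO

Heavy atoms from the SMILES: 15 C, 1 Cl, 1 O.
Implicit hydrogens by atom environment:
  7 × C: 2 H each → 14
  5 × C: 1 H each → 5
  2 × C: 3 H each → 6
  1 × C: no H
  1 × Cl: no H
  1 × O: no H
  Total hydrogens = 25.
Molecular formula: C15H25ClO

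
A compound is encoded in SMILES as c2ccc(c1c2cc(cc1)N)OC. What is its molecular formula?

C11H11NO

Heavy atoms from the SMILES: 11 C, 1 N, 1 O.
Implicit hydrogens by atom environment:
  6 × C (aromatic): 1 H each → 6
  4 × C (aromatic): no H
  1 × C: 3 H
  1 × N: 2 H
  1 × O: no H
  Total hydrogens = 11.
Molecular formula: C11H11NO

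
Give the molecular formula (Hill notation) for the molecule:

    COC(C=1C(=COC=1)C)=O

C7H8O3

Heavy atoms from the SMILES: 7 C, 3 O.
Implicit hydrogens by atom environment:
  2 × C: 3 H each → 6
  2 × C (aromatic): 1 H each → 2
  2 × C (aromatic): no H
  2 × O: no H
  1 × C: no H
  1 × O (aromatic): no H
  Total hydrogens = 8.
Molecular formula: C7H8O3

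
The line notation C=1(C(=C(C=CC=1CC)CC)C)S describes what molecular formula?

C11H16S

Heavy atoms from the SMILES: 11 C, 1 S.
Implicit hydrogens by atom environment:
  4 × C (aromatic): no H
  3 × C: 3 H each → 9
  2 × C: 2 H each → 4
  2 × C (aromatic): 1 H each → 2
  1 × S: 1 H
  Total hydrogens = 16.
Molecular formula: C11H16S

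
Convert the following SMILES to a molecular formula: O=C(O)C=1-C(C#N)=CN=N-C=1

C6H3N3O2

Heavy atoms from the SMILES: 6 C, 3 N, 2 O.
Implicit hydrogens by atom environment:
  2 × C (aromatic): 1 H each → 2
  2 × C (aromatic): no H
  2 × C: no H
  2 × N (aromatic): no H
  1 × N: no H
  1 × O: 1 H
  1 × O: no H
  Total hydrogens = 3.
Molecular formula: C6H3N3O2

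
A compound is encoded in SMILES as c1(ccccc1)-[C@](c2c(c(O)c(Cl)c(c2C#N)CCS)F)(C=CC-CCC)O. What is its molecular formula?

Heavy atoms from the SMILES: 22 C, 1 Cl, 1 F, 1 N, 2 O, 1 S.
Implicit hydrogens by atom environment:
  7 × C (aromatic): no H
  5 × C: 2 H each → 10
  5 × C (aromatic): 1 H each → 5
  2 × C: 1 H each → 2
  2 × C: no H
  2 × O: 1 H each → 2
  1 × C: 3 H
  1 × Cl: no H
  1 × F: no H
  1 × N: no H
  1 × S: 1 H
  Total hydrogens = 23.
Molecular formula: C22H23ClFNO2S

C22H23ClFNO2S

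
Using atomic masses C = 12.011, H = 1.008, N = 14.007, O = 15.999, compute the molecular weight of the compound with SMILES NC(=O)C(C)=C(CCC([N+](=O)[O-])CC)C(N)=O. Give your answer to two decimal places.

Molecular formula: C10H17N3O4.
M = 10×12.011 + 17×1.008 + 3×14.007 + 4×15.999 = 243.26 g/mol.

243.26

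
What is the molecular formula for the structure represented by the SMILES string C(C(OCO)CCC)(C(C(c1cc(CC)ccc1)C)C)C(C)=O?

C20H32O3

Heavy atoms from the SMILES: 20 C, 3 O.
Implicit hydrogens by atom environment:
  5 × C: 3 H each → 15
  4 × C: 2 H each → 8
  4 × C: 1 H each → 4
  4 × C (aromatic): 1 H each → 4
  2 × C (aromatic): no H
  2 × O: no H
  1 × C: no H
  1 × O: 1 H
  Total hydrogens = 32.
Molecular formula: C20H32O3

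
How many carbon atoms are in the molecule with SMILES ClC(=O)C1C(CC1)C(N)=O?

6

The symbol for carbon appears 6 times in the SMILES. (Cl is a single chlorine, not C + l.)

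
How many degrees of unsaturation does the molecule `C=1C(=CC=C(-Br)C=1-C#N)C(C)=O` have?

7

Molecular formula from the SMILES: C9H6BrNO.
DoU = (2C + 2 + N − H − X)/2 = (2·9 + 2 + 1 − 6 − 1)/2 = 14/2 = 7.
(Structurally: 1 ring(s) + 6 π bond(s) = 7.)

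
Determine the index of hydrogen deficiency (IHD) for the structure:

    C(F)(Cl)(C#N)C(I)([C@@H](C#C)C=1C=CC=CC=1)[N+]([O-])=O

Molecular formula from the SMILES: C12H7ClFIN2O2.
DoU = (2C + 2 + N − H − X)/2 = (2·12 + 2 + 2 − 7 − 3)/2 = 18/2 = 9.
(Structurally: 1 ring(s) + 8 π bond(s) = 9.)

9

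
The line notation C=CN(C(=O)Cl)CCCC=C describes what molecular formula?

Heavy atoms from the SMILES: 8 C, 1 Cl, 1 N, 1 O.
Implicit hydrogens by atom environment:
  5 × C: 2 H each → 10
  2 × C: 1 H each → 2
  1 × C: no H
  1 × Cl: no H
  1 × N: no H
  1 × O: no H
  Total hydrogens = 12.
Molecular formula: C8H12ClNO

C8H12ClNO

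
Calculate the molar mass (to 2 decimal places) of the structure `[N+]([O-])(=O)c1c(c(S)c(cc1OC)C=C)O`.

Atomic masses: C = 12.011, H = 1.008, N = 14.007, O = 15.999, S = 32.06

Molecular formula: C9H9NO4S.
M = 9×12.011 + 9×1.008 + 1×14.007 + 4×15.999 + 1×32.06 = 227.23 g/mol.

227.23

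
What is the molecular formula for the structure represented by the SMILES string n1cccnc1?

Heavy atoms from the SMILES: 4 C, 2 N.
Implicit hydrogens by atom environment:
  4 × C (aromatic): 1 H each → 4
  2 × N (aromatic): no H
  Total hydrogens = 4.
Molecular formula: C4H4N2

C4H4N2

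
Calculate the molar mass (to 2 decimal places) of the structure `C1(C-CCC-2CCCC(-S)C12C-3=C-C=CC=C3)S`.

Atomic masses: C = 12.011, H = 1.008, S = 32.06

Molecular formula: C16H22S2.
M = 16×12.011 + 22×1.008 + 2×32.06 = 278.47 g/mol.

278.47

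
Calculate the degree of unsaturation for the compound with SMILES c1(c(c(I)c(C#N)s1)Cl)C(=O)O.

6

Molecular formula from the SMILES: C6HClINO2S.
DoU = (2C + 2 + N − H − X)/2 = (2·6 + 2 + 1 − 1 − 2)/2 = 12/2 = 6.
(Structurally: 1 ring(s) + 5 π bond(s) = 6.)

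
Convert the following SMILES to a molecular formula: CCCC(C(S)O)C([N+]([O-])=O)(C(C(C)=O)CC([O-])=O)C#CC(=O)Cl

C14H17ClNO7S-

Heavy atoms from the SMILES: 14 C, 1 Cl, 1 N, 7 O, 1 S.
Implicit hydrogens by atom environment:
  6 × C: no H
  4 × O: no H
  3 × C: 2 H each → 6
  3 × C: 1 H each → 3
  2 × C: 3 H each → 6
  2 × O (charge -1): no H
  1 × Cl: no H
  1 × N (charge +1): no H
  1 × O: 1 H
  1 × S: 1 H
  Total hydrogens = 17.
Net charge -1.
Molecular formula: C14H17ClNO7S-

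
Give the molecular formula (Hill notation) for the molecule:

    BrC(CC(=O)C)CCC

C7H13BrO

Heavy atoms from the SMILES: 1 Br, 7 C, 1 O.
Implicit hydrogens by atom environment:
  3 × C: 2 H each → 6
  2 × C: 3 H each → 6
  1 × Br: no H
  1 × C: 1 H
  1 × C: no H
  1 × O: no H
  Total hydrogens = 13.
Molecular formula: C7H13BrO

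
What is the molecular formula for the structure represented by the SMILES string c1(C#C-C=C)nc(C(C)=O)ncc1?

Heavy atoms from the SMILES: 10 C, 2 N, 1 O.
Implicit hydrogens by atom environment:
  3 × C: no H
  2 × C (aromatic): 1 H each → 2
  2 × C (aromatic): no H
  2 × N (aromatic): no H
  1 × C: 3 H
  1 × C: 2 H
  1 × C: 1 H
  1 × O: no H
  Total hydrogens = 8.
Molecular formula: C10H8N2O

C10H8N2O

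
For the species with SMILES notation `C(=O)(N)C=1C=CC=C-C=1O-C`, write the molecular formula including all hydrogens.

Heavy atoms from the SMILES: 8 C, 1 N, 2 O.
Implicit hydrogens by atom environment:
  4 × C (aromatic): 1 H each → 4
  2 × C (aromatic): no H
  2 × O: no H
  1 × C: 3 H
  1 × C: no H
  1 × N: 2 H
  Total hydrogens = 9.
Molecular formula: C8H9NO2

C8H9NO2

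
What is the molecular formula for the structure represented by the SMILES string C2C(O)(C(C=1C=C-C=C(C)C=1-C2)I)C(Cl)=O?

C12H12ClIO2

Heavy atoms from the SMILES: 12 C, 1 Cl, 1 I, 2 O.
Implicit hydrogens by atom environment:
  3 × C (aromatic): 1 H each → 3
  3 × C (aromatic): no H
  2 × C: 2 H each → 4
  2 × C: no H
  1 × C: 3 H
  1 × C: 1 H
  1 × Cl: no H
  1 × I: no H
  1 × O: 1 H
  1 × O: no H
  Total hydrogens = 12.
Molecular formula: C12H12ClIO2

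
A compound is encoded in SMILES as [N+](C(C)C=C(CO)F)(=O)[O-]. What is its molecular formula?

Heavy atoms from the SMILES: 5 C, 1 F, 1 N, 3 O.
Implicit hydrogens by atom environment:
  2 × C: 1 H each → 2
  1 × C: 3 H
  1 × C: 2 H
  1 × C: no H
  1 × F: no H
  1 × N (charge +1): no H
  1 × O: 1 H
  1 × O: no H
  1 × O (charge -1): no H
  Total hydrogens = 8.
Molecular formula: C5H8FNO3

C5H8FNO3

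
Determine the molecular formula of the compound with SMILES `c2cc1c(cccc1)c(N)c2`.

C10H9N

Heavy atoms from the SMILES: 10 C, 1 N.
Implicit hydrogens by atom environment:
  7 × C (aromatic): 1 H each → 7
  3 × C (aromatic): no H
  1 × N: 2 H
  Total hydrogens = 9.
Molecular formula: C10H9N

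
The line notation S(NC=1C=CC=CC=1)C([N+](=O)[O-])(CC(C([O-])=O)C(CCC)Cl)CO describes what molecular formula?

C15H20ClN2O5S-

Heavy atoms from the SMILES: 15 C, 1 Cl, 2 N, 5 O, 1 S.
Implicit hydrogens by atom environment:
  5 × C (aromatic): 1 H each → 5
  4 × C: 2 H each → 8
  2 × C: 1 H each → 2
  2 × C: no H
  2 × O: no H
  2 × O (charge -1): no H
  1 × C: 3 H
  1 × C (aromatic): no H
  1 × Cl: no H
  1 × N: 1 H
  1 × N (charge +1): no H
  1 × O: 1 H
  1 × S: no H
  Total hydrogens = 20.
Net charge -1.
Molecular formula: C15H20ClN2O5S-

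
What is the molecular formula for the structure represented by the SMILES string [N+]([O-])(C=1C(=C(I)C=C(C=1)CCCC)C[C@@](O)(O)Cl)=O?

C12H15ClINO4

Heavy atoms from the SMILES: 12 C, 1 Cl, 1 I, 1 N, 4 O.
Implicit hydrogens by atom environment:
  4 × C: 2 H each → 8
  4 × C (aromatic): no H
  2 × C (aromatic): 1 H each → 2
  2 × O: 1 H each → 2
  1 × C: 3 H
  1 × C: no H
  1 × Cl: no H
  1 × I: no H
  1 × N (charge +1): no H
  1 × O: no H
  1 × O (charge -1): no H
  Total hydrogens = 15.
Molecular formula: C12H15ClINO4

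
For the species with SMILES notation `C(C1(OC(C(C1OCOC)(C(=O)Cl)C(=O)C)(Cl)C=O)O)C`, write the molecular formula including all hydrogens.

Heavy atoms from the SMILES: 12 C, 2 Cl, 7 O.
Implicit hydrogens by atom environment:
  6 × O: no H
  5 × C: no H
  3 × C: 3 H each → 9
  2 × C: 2 H each → 4
  2 × C: 1 H each → 2
  2 × Cl: no H
  1 × O: 1 H
  Total hydrogens = 16.
Molecular formula: C12H16Cl2O7

C12H16Cl2O7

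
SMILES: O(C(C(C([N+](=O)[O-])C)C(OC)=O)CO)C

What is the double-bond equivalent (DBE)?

Molecular formula from the SMILES: C8H15NO6.
DoU = (2C + 2 + N − H − X)/2 = (2·8 + 2 + 1 − 15 − 0)/2 = 4/2 = 2.
(Structurally: 0 ring(s) + 2 π bond(s) = 2.)

2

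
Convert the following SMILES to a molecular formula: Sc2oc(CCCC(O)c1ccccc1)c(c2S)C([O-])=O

C15H15O4S2-

Heavy atoms from the SMILES: 15 C, 4 O, 2 S.
Implicit hydrogens by atom environment:
  5 × C (aromatic): 1 H each → 5
  5 × C (aromatic): no H
  3 × C: 2 H each → 6
  2 × S: 1 H each → 2
  1 × C: 1 H
  1 × C: no H
  1 × O: 1 H
  1 × O (aromatic): no H
  1 × O: no H
  1 × O (charge -1): no H
  Total hydrogens = 15.
Net charge -1.
Molecular formula: C15H15O4S2-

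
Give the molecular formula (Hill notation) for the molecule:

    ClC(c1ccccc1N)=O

Heavy atoms from the SMILES: 7 C, 1 Cl, 1 N, 1 O.
Implicit hydrogens by atom environment:
  4 × C (aromatic): 1 H each → 4
  2 × C (aromatic): no H
  1 × C: no H
  1 × Cl: no H
  1 × N: 2 H
  1 × O: no H
  Total hydrogens = 6.
Molecular formula: C7H6ClNO

C7H6ClNO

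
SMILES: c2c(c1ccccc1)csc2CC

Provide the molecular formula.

C12H12S

Heavy atoms from the SMILES: 12 C, 1 S.
Implicit hydrogens by atom environment:
  7 × C (aromatic): 1 H each → 7
  3 × C (aromatic): no H
  1 × C: 3 H
  1 × C: 2 H
  1 × S (aromatic): no H
  Total hydrogens = 12.
Molecular formula: C12H12S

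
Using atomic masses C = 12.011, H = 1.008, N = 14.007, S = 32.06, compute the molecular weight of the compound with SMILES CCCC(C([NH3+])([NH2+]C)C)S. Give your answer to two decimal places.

164.31

Molecular formula: [C7H20N2S]2+.
M = 7×12.011 + 20×1.008 + 2×14.007 + 1×32.06 = 164.31 g/mol.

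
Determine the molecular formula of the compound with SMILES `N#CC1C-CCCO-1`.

C6H9NO

Heavy atoms from the SMILES: 6 C, 1 N, 1 O.
Implicit hydrogens by atom environment:
  4 × C: 2 H each → 8
  1 × C: 1 H
  1 × C: no H
  1 × N: no H
  1 × O: no H
  Total hydrogens = 9.
Molecular formula: C6H9NO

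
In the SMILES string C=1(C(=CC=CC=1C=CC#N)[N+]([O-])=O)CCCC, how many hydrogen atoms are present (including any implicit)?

14

Hydrogens are implicit in SMILES; fill each atom to its normal valence:
  3 × C: 2 H each → 6
  3 × C (aromatic): 1 H each → 3
  3 × C (aromatic): no H
  2 × C: 1 H each → 2
  1 × C: 3 H
  1 × C: no H
  1 × N: no H
  1 × N (charge +1): no H
  1 × O: no H
  1 × O (charge -1): no H
  Total hydrogens = 14.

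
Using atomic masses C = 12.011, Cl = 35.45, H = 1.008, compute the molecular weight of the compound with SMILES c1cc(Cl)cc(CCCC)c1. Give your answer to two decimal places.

168.66

Molecular formula: C10H13Cl.
M = 10×12.011 + 1×35.45 + 13×1.008 = 168.66 g/mol.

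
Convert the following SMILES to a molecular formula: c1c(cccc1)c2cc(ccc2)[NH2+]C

Heavy atoms from the SMILES: 13 C, 1 N.
Implicit hydrogens by atom environment:
  9 × C (aromatic): 1 H each → 9
  3 × C (aromatic): no H
  1 × C: 3 H
  1 × N (charge +1): 2 H
  Total hydrogens = 14.
Net charge +1.
Molecular formula: C13H14N+

C13H14N+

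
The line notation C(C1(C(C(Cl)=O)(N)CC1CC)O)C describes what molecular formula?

C9H16ClNO2

Heavy atoms from the SMILES: 9 C, 1 Cl, 1 N, 2 O.
Implicit hydrogens by atom environment:
  3 × C: 2 H each → 6
  3 × C: no H
  2 × C: 3 H each → 6
  1 × C: 1 H
  1 × Cl: no H
  1 × N: 2 H
  1 × O: 1 H
  1 × O: no H
  Total hydrogens = 16.
Molecular formula: C9H16ClNO2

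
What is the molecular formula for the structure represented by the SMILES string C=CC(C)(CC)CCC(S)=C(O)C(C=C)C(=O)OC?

C15H24O3S

Heavy atoms from the SMILES: 15 C, 3 O, 1 S.
Implicit hydrogens by atom environment:
  5 × C: 2 H each → 10
  4 × C: no H
  3 × C: 3 H each → 9
  3 × C: 1 H each → 3
  2 × O: no H
  1 × O: 1 H
  1 × S: 1 H
  Total hydrogens = 24.
Molecular formula: C15H24O3S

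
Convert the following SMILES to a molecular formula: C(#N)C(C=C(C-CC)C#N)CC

C10H14N2

Heavy atoms from the SMILES: 10 C, 2 N.
Implicit hydrogens by atom environment:
  3 × C: 2 H each → 6
  3 × C: no H
  2 × C: 3 H each → 6
  2 × C: 1 H each → 2
  2 × N: no H
  Total hydrogens = 14.
Molecular formula: C10H14N2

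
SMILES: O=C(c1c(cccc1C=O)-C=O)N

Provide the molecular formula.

Heavy atoms from the SMILES: 9 C, 1 N, 3 O.
Implicit hydrogens by atom environment:
  3 × C (aromatic): 1 H each → 3
  3 × C (aromatic): no H
  3 × O: no H
  2 × C: 1 H each → 2
  1 × C: no H
  1 × N: 2 H
  Total hydrogens = 7.
Molecular formula: C9H7NO3

C9H7NO3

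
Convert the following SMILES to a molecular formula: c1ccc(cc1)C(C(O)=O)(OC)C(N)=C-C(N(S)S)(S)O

Heavy atoms from the SMILES: 12 C, 2 N, 4 O, 3 S.
Implicit hydrogens by atom environment:
  5 × C (aromatic): 1 H each → 5
  4 × C: no H
  3 × S: 1 H each → 3
  2 × O: 1 H each → 2
  2 × O: no H
  1 × C: 3 H
  1 × C: 1 H
  1 × C (aromatic): no H
  1 × N: 2 H
  1 × N: no H
  Total hydrogens = 16.
Molecular formula: C12H16N2O4S3

C12H16N2O4S3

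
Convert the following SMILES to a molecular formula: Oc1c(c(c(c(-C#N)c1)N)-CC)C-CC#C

C13H14N2O

Heavy atoms from the SMILES: 13 C, 2 N, 1 O.
Implicit hydrogens by atom environment:
  5 × C (aromatic): no H
  3 × C: 2 H each → 6
  2 × C: no H
  1 × C: 3 H
  1 × C (aromatic): 1 H
  1 × C: 1 H
  1 × N: 2 H
  1 × N: no H
  1 × O: 1 H
  Total hydrogens = 14.
Molecular formula: C13H14N2O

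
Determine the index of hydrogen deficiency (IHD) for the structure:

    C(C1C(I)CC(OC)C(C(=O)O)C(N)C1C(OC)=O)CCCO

3

Molecular formula from the SMILES: C15H26INO6.
DoU = (2C + 2 + N − H − X)/2 = (2·15 + 2 + 1 − 26 − 1)/2 = 6/2 = 3.
(Structurally: 1 ring(s) + 2 π bond(s) = 3.)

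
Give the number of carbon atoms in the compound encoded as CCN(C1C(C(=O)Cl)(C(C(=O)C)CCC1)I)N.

11

The symbol for carbon appears 11 times in the SMILES. (Cl is a single chlorine, not C + l.)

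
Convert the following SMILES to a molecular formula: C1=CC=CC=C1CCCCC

Heavy atoms from the SMILES: 11 C.
Implicit hydrogens by atom environment:
  5 × C (aromatic): 1 H each → 5
  4 × C: 2 H each → 8
  1 × C: 3 H
  1 × C (aromatic): no H
  Total hydrogens = 16.
Molecular formula: C11H16

C11H16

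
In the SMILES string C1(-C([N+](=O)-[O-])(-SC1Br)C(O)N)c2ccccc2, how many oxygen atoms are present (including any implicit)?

The symbol for oxygen appears 3 times in the SMILES.

3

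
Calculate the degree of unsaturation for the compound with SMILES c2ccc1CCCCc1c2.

Molecular formula from the SMILES: C10H12.
DoU = (2C + 2 + N − H − X)/2 = (2·10 + 2 + 0 − 12 − 0)/2 = 10/2 = 5.
(Structurally: 2 ring(s) + 3 π bond(s) = 5.)

5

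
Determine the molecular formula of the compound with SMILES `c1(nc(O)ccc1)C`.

Heavy atoms from the SMILES: 6 C, 1 N, 1 O.
Implicit hydrogens by atom environment:
  3 × C (aromatic): 1 H each → 3
  2 × C (aromatic): no H
  1 × C: 3 H
  1 × N (aromatic): no H
  1 × O: 1 H
  Total hydrogens = 7.
Molecular formula: C6H7NO

C6H7NO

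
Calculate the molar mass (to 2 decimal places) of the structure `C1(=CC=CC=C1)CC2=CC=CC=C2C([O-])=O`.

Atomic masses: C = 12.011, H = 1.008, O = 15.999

Molecular formula: C14H11O2-.
M = 14×12.011 + 11×1.008 + 2×15.999 = 211.24 g/mol.

211.24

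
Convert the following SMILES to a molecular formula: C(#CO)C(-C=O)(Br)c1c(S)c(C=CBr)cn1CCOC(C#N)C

Heavy atoms from the SMILES: 2 Br, 15 C, 2 N, 3 O, 1 S.
Implicit hydrogens by atom environment:
  4 × C: 1 H each → 4
  4 × C: no H
  3 × C (aromatic): no H
  2 × Br: no H
  2 × C: 2 H each → 4
  2 × O: no H
  1 × C: 3 H
  1 × C (aromatic): 1 H
  1 × N (aromatic): no H
  1 × N: no H
  1 × O: 1 H
  1 × S: 1 H
  Total hydrogens = 14.
Molecular formula: C15H14Br2N2O3S

C15H14Br2N2O3S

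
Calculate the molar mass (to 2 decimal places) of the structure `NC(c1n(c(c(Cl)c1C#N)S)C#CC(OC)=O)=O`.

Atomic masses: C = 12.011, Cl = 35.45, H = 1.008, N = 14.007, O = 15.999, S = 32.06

283.69

Molecular formula: C10H6ClN3O3S.
M = 10×12.011 + 1×35.45 + 6×1.008 + 3×14.007 + 3×15.999 + 1×32.06 = 283.69 g/mol.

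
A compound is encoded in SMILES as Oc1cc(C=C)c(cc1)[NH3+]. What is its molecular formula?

C8H10NO+

Heavy atoms from the SMILES: 8 C, 1 N, 1 O.
Implicit hydrogens by atom environment:
  3 × C (aromatic): 1 H each → 3
  3 × C (aromatic): no H
  1 × C: 2 H
  1 × C: 1 H
  1 × N (charge +1): 3 H
  1 × O: 1 H
  Total hydrogens = 10.
Net charge +1.
Molecular formula: C8H10NO+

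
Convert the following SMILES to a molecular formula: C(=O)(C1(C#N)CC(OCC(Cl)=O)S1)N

Heavy atoms from the SMILES: 7 C, 1 Cl, 2 N, 3 O, 1 S.
Implicit hydrogens by atom environment:
  4 × C: no H
  3 × O: no H
  2 × C: 2 H each → 4
  1 × C: 1 H
  1 × Cl: no H
  1 × N: 2 H
  1 × N: no H
  1 × S: no H
  Total hydrogens = 7.
Molecular formula: C7H7ClN2O3S

C7H7ClN2O3S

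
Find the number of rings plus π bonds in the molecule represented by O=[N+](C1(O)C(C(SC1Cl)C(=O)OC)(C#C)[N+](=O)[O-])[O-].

6

Molecular formula from the SMILES: C8H7ClN2O7S.
DoU = (2C + 2 + N − H − X)/2 = (2·8 + 2 + 2 − 7 − 1)/2 = 12/2 = 6.
(Structurally: 1 ring(s) + 5 π bond(s) = 6.)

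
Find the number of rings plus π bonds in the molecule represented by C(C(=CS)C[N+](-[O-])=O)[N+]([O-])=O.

3

Molecular formula from the SMILES: C4H6N2O4S.
DoU = (2C + 2 + N − H − X)/2 = (2·4 + 2 + 2 − 6 − 0)/2 = 6/2 = 3.
(Structurally: 0 ring(s) + 3 π bond(s) = 3.)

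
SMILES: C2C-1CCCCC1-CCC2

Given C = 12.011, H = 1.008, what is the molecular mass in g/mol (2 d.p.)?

138.25

Molecular formula: C10H18.
M = 10×12.011 + 18×1.008 = 138.25 g/mol.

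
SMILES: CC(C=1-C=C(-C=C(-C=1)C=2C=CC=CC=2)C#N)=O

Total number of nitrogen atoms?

The symbol for nitrogen appears 1 time in the SMILES.

1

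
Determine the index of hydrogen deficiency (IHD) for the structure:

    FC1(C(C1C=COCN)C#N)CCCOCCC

4

Molecular formula from the SMILES: C13H21FN2O2.
DoU = (2C + 2 + N − H − X)/2 = (2·13 + 2 + 2 − 21 − 1)/2 = 8/2 = 4.
(Structurally: 1 ring(s) + 3 π bond(s) = 4.)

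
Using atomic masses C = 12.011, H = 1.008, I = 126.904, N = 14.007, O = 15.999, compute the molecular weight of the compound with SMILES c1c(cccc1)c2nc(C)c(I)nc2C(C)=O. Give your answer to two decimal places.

Molecular formula: C13H11IN2O.
M = 13×12.011 + 11×1.008 + 1×126.904 + 2×14.007 + 1×15.999 = 338.15 g/mol.

338.15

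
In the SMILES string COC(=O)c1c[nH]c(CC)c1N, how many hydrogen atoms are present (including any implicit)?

12

Hydrogens are implicit in SMILES; fill each atom to its normal valence:
  3 × C (aromatic): no H
  2 × C: 3 H each → 6
  2 × O: no H
  1 × C: 2 H
  1 × C (aromatic): 1 H
  1 × C: no H
  1 × N: 2 H
  1 × N (aromatic): 1 H
  Total hydrogens = 12.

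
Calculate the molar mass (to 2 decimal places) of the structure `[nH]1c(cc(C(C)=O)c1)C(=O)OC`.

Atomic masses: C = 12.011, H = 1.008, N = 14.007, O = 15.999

167.16

Molecular formula: C8H9NO3.
M = 8×12.011 + 9×1.008 + 1×14.007 + 3×15.999 = 167.16 g/mol.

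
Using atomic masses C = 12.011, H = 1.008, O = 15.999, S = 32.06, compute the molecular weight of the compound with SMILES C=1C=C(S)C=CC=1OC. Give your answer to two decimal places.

140.20

Molecular formula: C7H8OS.
M = 7×12.011 + 8×1.008 + 1×15.999 + 1×32.06 = 140.20 g/mol.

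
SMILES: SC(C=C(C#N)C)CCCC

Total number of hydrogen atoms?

15

Hydrogens are implicit in SMILES; fill each atom to its normal valence:
  3 × C: 2 H each → 6
  2 × C: 3 H each → 6
  2 × C: 1 H each → 2
  2 × C: no H
  1 × N: no H
  1 × S: 1 H
  Total hydrogens = 15.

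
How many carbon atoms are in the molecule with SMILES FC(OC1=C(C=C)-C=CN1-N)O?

7

The symbol for carbon appears 7 times in the SMILES.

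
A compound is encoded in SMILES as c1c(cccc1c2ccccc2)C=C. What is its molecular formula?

Heavy atoms from the SMILES: 14 C.
Implicit hydrogens by atom environment:
  9 × C (aromatic): 1 H each → 9
  3 × C (aromatic): no H
  1 × C: 2 H
  1 × C: 1 H
  Total hydrogens = 12.
Molecular formula: C14H12

C14H12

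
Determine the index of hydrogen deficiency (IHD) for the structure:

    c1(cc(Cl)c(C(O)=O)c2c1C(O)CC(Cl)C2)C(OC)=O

Molecular formula from the SMILES: C13H12Cl2O5.
DoU = (2C + 2 + N − H − X)/2 = (2·13 + 2 + 0 − 12 − 2)/2 = 14/2 = 7.
(Structurally: 2 ring(s) + 5 π bond(s) = 7.)

7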